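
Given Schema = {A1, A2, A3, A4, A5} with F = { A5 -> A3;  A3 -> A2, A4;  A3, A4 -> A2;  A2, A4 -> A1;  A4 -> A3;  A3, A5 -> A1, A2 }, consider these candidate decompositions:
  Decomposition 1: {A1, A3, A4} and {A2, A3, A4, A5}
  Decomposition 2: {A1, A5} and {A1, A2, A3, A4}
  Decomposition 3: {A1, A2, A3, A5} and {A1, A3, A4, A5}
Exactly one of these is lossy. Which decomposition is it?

Decomposition 1: common = {A3, A4}, closure = {A1, A2, A3, A4} → lossless.
Decomposition 2: common = {A1}, closure = {A1} → lossy.
Decomposition 3: common = {A1, A3, A5}, closure = {A1, A2, A3, A4, A5} → lossless.

Decomposition 2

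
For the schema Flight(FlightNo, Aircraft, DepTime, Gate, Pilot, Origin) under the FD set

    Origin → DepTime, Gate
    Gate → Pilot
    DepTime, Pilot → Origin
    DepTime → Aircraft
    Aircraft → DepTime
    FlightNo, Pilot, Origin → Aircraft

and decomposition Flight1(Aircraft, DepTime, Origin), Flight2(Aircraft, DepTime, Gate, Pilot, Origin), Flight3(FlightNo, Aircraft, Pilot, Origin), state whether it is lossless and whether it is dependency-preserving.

lossless and dependency-preserving

Lossless test (chase): Rows 1 and 2 agree on Origin; apply Origin→DepTime, Gate and equate their DepTime, Gate entries. Rows 1 and 3 agree on Origin; apply Origin→DepTime, Gate and equate their DepTime, Gate entries. Rows 1 and 2 agree on Gate; apply Gate→Pilot and equate their Pilot entries. Row 3 is now all distinguished symbols — the join is lossless.
Dependency preservation: every FD's attributes lie within a single fragment, so each can be enforced locally — preserved.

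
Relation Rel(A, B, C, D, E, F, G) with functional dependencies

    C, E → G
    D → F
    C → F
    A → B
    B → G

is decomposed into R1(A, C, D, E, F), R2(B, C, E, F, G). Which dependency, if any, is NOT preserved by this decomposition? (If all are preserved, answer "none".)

A → B

Check A → B: no single fragment contains all of {A, B}, and the restricted closure of {A} across the fragments never reaches {B}.
C, E → G is preserved.
D → F is preserved.
C → F is preserved.
B → G is preserved.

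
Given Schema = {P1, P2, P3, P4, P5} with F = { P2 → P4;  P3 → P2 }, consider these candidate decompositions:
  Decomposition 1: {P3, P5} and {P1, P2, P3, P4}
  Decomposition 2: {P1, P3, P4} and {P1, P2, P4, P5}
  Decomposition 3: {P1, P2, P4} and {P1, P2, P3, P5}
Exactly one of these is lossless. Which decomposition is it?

Decomposition 1: common = {P3}, closure = {P2, P3, P4} → lossy.
Decomposition 2: common = {P1, P4}, closure = {P1, P4} → lossy.
Decomposition 3: common = {P1, P2}, closure = {P1, P2, P4} → lossless.

Decomposition 3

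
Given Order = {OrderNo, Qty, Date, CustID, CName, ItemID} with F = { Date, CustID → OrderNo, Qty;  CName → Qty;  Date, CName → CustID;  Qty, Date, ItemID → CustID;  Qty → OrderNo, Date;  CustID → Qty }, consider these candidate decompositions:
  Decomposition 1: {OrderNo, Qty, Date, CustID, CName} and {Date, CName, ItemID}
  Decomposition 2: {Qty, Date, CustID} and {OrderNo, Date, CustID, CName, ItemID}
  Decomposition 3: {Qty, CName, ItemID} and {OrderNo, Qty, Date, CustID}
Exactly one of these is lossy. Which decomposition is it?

Decomposition 1: common = {Date, CName}, closure = {OrderNo, Qty, Date, CustID, CName} → lossless.
Decomposition 2: common = {Date, CustID}, closure = {OrderNo, Qty, Date, CustID} → lossless.
Decomposition 3: common = {Qty}, closure = {OrderNo, Qty, Date} → lossy.

Decomposition 3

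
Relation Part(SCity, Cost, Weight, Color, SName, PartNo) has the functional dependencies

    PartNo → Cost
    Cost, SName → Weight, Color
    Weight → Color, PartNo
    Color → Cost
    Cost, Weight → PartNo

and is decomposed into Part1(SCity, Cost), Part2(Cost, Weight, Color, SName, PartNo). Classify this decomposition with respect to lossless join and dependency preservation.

Lossless test: (Cost)⁺ = {Cost}, which is a superkey of neither fragment — lossy.
Dependency preservation: every FD's attributes lie within a single fragment, so each can be enforced locally — preserved.

lossy but dependency-preserving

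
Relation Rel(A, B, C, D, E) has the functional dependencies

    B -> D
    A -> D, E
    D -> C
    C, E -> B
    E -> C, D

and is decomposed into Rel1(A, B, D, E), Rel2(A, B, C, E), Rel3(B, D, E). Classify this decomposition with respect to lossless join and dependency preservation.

lossless but not dependency-preserving

Lossless test (chase): Rows 1 and 2 agree on B; apply B→D and equate their D entries. Rows 1 and 2 agree on D; apply D→C and equate their C entries. Rows 1 and 3 agree on D; apply D→C and equate their C entries. Row 1 is now all distinguished symbols — the join is lossless.
Dependency preservation: the restricted closure of {D} across the fragments never reaches {C}, so D → C cannot be enforced without a join — not preserved.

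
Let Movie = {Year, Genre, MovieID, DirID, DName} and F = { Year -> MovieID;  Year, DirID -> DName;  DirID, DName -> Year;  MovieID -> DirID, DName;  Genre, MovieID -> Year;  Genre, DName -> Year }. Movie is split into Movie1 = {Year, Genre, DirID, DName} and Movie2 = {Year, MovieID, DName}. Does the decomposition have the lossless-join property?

Yes

Common attributes: Movie1 ∩ Movie2 = {Year, DName}.
Closure of {Year, DName}: Year → MovieID applies, adding MovieID; MovieID → DirID, DName applies, adding DirID. So (Year, DName)⁺ = {Year, MovieID, DirID, DName}.
This closure contains every attribute of Movie2, so Movie1 ∩ Movie2 → Movie2. The join is lossless.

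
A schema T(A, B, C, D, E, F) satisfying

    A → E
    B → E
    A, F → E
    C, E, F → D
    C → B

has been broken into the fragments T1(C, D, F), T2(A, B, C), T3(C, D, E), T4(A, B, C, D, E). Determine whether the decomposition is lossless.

Chase test. Columns are A, B, C, D, E, F; row i has aⱼ where attribute j ∈ Ti, else bᵢⱼ.
Initial tableau (one row per fragment):
  row 1: b11 b12 a3 a4 b15 a6
  row 2: a1 a2 a3 b24 b25 b26
  row 3: b31 b32 a3 a4 a5 b36
  row 4: a1 a2 a3 a4 a5 b46
Rows 2 and 4 agree on A; apply A→E and equate their E entries.
Rows 1 and 2 agree on C; apply C→B and equate their B entries.
Rows 1 and 3 agree on C; apply C→B and equate their B entries.
Rows 1 and 2 agree on B; apply B→E and equate their E entries.
No row becomes fully distinguished — the join is lossy.

No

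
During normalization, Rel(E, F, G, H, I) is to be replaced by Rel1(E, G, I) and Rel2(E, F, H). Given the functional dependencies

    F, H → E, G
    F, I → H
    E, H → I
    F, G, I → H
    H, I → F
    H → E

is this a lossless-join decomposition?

Common attributes: Rel1 ∩ Rel2 = {E}.
No dependency enlarges {E}, so (E)⁺ = {E}.
The closure contains neither all of Rel1 = {E, G, I} nor all of Rel2 = {E, F, H}, so the common attributes are not a superkey of either fragment. The join is lossy.

No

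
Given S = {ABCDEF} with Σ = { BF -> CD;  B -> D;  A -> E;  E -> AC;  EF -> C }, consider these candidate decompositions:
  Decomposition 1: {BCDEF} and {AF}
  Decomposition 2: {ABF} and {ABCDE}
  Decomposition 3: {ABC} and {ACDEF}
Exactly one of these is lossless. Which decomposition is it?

Decomposition 2

Decomposition 1: common = {F}, closure = {F} → lossy.
Decomposition 2: common = {AB}, closure = {ABCDE} → lossless.
Decomposition 3: common = {AC}, closure = {ACE} → lossy.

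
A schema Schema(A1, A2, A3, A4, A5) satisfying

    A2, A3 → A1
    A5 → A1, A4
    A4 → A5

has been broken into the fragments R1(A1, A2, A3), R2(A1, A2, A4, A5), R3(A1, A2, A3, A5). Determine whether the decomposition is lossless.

Chase test. Columns are A1, A2, A3, A4, A5; row i has aⱼ where attribute j ∈ Ri, else bᵢⱼ.
Initial tableau (one row per fragment):
  row 1: a1 a2 a3 b14 b15
  row 2: a1 a2 b23 a4 a5
  row 3: a1 a2 a3 b34 a5
Rows 2 and 3 agree on A5; apply A5→A1, A4 and equate their A1, A4 entries.
Row 3 is now all distinguished symbols — the join is lossless.

Yes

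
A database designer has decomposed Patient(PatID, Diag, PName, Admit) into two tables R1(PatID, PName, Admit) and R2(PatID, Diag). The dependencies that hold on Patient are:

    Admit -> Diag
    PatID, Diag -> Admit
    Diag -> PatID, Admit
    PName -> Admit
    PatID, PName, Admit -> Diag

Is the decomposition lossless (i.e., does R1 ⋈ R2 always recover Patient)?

Common attributes: R1 ∩ R2 = {PatID}.
No dependency enlarges {PatID}, so (PatID)⁺ = {PatID}.
The closure contains neither all of R1 = {PatID, PName, Admit} nor all of R2 = {PatID, Diag}, so the common attributes are not a superkey of either fragment. The join is lossy.

No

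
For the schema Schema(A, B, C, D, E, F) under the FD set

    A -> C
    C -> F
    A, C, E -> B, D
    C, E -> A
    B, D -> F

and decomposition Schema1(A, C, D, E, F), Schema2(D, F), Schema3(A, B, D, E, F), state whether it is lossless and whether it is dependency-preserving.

lossless and dependency-preserving

Lossless test (chase): Rows 1 and 3 agree on A; apply A→C and equate their C entries. Rows 1 and 3 agree on A, C, E; apply A, C, E→B, D and equate their B, D entries. Row 1 is now all distinguished symbols — the join is lossless.
Dependency preservation: A, C, E → B, D is not contained in any single fragment, but the restricted closure of its left-hand side across the fragments still reaches the right-hand side; the remaining FDs each lie inside some fragment. All dependencies are preserved.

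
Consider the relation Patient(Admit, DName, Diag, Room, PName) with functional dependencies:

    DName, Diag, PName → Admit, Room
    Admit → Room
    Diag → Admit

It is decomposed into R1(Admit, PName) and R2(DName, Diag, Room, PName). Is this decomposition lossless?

Common attributes: R1 ∩ R2 = {PName}.
No dependency enlarges {PName}, so (PName)⁺ = {PName}.
The closure contains neither all of R1 = {Admit, PName} nor all of R2 = {DName, Diag, Room, PName}, so the common attributes are not a superkey of either fragment. The join is lossy.

No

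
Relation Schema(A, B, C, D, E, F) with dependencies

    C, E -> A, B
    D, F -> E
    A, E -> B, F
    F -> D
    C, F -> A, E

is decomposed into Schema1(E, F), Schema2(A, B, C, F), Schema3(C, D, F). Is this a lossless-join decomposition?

Yes

Chase test. Columns are A, B, C, D, E, F; row i has aⱼ where attribute j ∈ Schemai, else bᵢⱼ.
Initial tableau (one row per fragment):
  row 1: b11 b12 b13 b14 a5 a6
  row 2: a1 a2 a3 b24 b25 a6
  row 3: b31 b32 a3 a4 b35 a6
Rows 1 and 2 agree on F; apply F→D and equate their D entries.
Rows 1 and 3 agree on F; apply F→D and equate their D entries.
Rows 2 and 3 agree on C, F; apply C, F→A, E and equate their A, E entries.
Rows 2 and 3 agree on C, E; apply C, E→A, B and equate their A, B entries.
Rows 1 and 2 agree on D, F; apply D, F→E and equate their E entries.
Row 2 is now all distinguished symbols — the join is lossless.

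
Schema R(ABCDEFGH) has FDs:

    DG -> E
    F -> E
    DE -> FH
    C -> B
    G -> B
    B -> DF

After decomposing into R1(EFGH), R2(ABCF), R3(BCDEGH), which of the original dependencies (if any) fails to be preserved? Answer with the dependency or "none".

DE -> FH

Check DE → FH: no single fragment contains all of {DEFH}, and the restricted closure of {DE} across the fragments never reaches {FH}.
DG → E is preserved.
F → E is preserved.
C → B is preserved.
G → B is preserved.
B → DF is preserved.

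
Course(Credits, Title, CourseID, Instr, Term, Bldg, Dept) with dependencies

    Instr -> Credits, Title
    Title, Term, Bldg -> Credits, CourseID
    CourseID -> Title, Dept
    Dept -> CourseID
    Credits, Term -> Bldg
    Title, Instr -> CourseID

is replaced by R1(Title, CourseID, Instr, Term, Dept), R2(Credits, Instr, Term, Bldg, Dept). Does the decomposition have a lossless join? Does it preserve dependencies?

lossless but not dependency-preserving

Lossless test: (Instr, Term, Dept)⁺ = {Credits, Title, CourseID, Instr, Term, Bldg, Dept}, which contains all of one fragment — lossless.
Dependency preservation: the restricted closure of {Title, Term, Bldg} across the fragments never reaches {Credits, CourseID}, so Title, Term, Bldg → Credits, CourseID cannot be enforced without a join — not preserved.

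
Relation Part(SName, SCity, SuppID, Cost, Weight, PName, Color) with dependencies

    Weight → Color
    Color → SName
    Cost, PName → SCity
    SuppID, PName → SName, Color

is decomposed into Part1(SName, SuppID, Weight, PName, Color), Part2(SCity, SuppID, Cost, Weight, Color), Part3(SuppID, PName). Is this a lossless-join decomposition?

No

Chase test. Columns are SName, SCity, SuppID, Cost, Weight, PName, Color; row i has aⱼ where attribute j ∈ Parti, else bᵢⱼ.
Initial tableau (one row per fragment):
  row 1: a1 b12 a3 b14 a5 a6 a7
  row 2: b21 a2 a3 a4 a5 b26 a7
  row 3: b31 b32 a3 b34 b35 a6 b37
Rows 1 and 2 agree on Color; apply Color→SName and equate their SName entries.
Rows 1 and 3 agree on SuppID, PName; apply SuppID, PName→SName, Color and equate their SName, Color entries.
No row becomes fully distinguished — the join is lossy.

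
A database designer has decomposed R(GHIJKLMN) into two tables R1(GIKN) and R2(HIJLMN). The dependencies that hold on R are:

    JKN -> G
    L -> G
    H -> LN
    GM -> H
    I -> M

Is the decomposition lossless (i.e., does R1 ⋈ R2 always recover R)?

Common attributes: R1 ∩ R2 = {IN}.
Closure of {IN}: I → M applies, adding M. So (IN)⁺ = {IMN}.
The closure contains neither all of R1 = {GIKN} nor all of R2 = {HIJLMN}, so the common attributes are not a superkey of either fragment. The join is lossy.

No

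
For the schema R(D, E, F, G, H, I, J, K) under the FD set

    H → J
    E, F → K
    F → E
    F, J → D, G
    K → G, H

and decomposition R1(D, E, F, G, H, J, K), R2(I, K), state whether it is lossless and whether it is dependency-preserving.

lossy but dependency-preserving

Lossless test: (K)⁺ = {G, H, J, K}, which is a superkey of neither fragment — lossy.
Dependency preservation: every FD's attributes lie within a single fragment, so each can be enforced locally — preserved.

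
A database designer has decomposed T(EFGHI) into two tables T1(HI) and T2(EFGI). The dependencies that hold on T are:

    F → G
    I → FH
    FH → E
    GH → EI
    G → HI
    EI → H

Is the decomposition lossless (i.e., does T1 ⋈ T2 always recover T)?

Yes

Common attributes: T1 ∩ T2 = {I}.
Closure of {I}: I → FH applies, adding FH; FH → E applies, adding E; F → G applies, adding G. So (I)⁺ = {EFGHI}.
This closure contains every attribute of T1, so T1 ∩ T2 → T1. The join is lossless.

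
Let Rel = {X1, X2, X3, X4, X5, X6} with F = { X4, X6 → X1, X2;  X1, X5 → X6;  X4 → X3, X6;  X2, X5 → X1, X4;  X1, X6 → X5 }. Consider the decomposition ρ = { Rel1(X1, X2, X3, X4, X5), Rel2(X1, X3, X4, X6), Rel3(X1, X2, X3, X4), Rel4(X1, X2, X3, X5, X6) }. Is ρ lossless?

Yes

Chase test. Columns are X1, X2, X3, X4, X5, X6; row i has aⱼ where attribute j ∈ Reli, else bᵢⱼ.
Initial tableau (one row per fragment):
  row 1: a1 a2 a3 a4 a5 b16
  row 2: a1 b22 a3 a4 b25 a6
  row 3: a1 a2 a3 a4 b35 b36
  row 4: a1 a2 a3 b44 a5 a6
Rows 1 and 4 agree on X1, X5; apply X1, X5→X6 and equate their X6 entries.
Rows 1 and 3 agree on X4; apply X4→X3, X6 and equate their X3, X6 entries.
Rows 1 and 4 agree on X2, X5; apply X2, X5→X1, X4 and equate their X1, X4 entries.
Rows 1 and 2 agree on X1, X6; apply X1, X6→X5 and equate their X5 entries.
Rows 1 and 3 agree on X1, X6; apply X1, X6→X5 and equate their X5 entries.
Rows 1 and 2 agree on X4, X6; apply X4, X6→X1, X2 and equate their X1, X2 entries.
Row 1 is now all distinguished symbols — the join is lossless.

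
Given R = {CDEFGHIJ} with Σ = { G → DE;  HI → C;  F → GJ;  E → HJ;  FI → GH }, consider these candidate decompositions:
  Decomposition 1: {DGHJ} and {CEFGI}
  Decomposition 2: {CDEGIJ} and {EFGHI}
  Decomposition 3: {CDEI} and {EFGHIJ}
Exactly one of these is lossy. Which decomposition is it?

Decomposition 3

Decomposition 1: common = {G}, closure = {DEGHJ} → lossless.
Decomposition 2: common = {EGI}, closure = {CDEGHIJ} → lossless.
Decomposition 3: common = {EI}, closure = {CEHIJ} → lossy.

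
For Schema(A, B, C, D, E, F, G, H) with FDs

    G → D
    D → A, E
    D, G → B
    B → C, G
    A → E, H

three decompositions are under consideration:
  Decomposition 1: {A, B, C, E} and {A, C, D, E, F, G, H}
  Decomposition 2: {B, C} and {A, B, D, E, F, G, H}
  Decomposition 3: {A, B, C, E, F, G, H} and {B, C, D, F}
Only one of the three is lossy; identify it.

Decomposition 1

Decomposition 1: common = {A, C, E}, closure = {A, C, E, H} → lossy.
Decomposition 2: common = {B}, closure = {A, B, C, D, E, G, H} → lossless.
Decomposition 3: common = {B, C, F}, closure = {A, B, C, D, E, F, G, H} → lossless.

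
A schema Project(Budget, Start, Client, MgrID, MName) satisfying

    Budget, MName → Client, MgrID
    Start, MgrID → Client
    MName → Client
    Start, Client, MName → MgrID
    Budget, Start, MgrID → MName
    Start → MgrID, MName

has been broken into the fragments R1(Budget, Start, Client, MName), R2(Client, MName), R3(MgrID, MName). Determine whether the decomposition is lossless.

Chase test. Columns are Budget, Start, Client, MgrID, MName; row i has aⱼ where attribute j ∈ Ri, else bᵢⱼ.
Initial tableau (one row per fragment):
  row 1: a1 a2 a3 b14 a5
  row 2: b21 b22 a3 b24 a5
  row 3: b31 b32 b33 a4 a5
Rows 1 and 3 agree on MName; apply MName→Client and equate their Client entries.
No row becomes fully distinguished — the join is lossy.

No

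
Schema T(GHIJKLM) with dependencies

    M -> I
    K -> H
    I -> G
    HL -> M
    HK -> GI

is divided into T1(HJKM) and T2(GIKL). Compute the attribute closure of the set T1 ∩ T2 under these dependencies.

GHIK

T1 ∩ T2 = {K}.
K → H applies, adding H
HK → GI applies, adding GI
Closure: {GHIK}.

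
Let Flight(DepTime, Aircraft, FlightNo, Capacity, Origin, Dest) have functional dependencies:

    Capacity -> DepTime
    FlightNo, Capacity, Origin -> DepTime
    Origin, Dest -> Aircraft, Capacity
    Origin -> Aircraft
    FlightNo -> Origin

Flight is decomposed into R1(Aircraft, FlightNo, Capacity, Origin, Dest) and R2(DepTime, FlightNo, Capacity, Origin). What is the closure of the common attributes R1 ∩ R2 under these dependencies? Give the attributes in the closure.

R1 ∩ R2 = {FlightNo, Capacity, Origin}.
Capacity → DepTime applies, adding DepTime
Origin → Aircraft applies, adding Aircraft
Closure: {DepTime, Aircraft, FlightNo, Capacity, Origin}.

DepTime, Aircraft, FlightNo, Capacity, Origin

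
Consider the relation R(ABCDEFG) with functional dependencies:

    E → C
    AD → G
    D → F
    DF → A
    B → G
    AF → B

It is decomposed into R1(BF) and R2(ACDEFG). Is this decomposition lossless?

No

Common attributes: R1 ∩ R2 = {F}.
No dependency enlarges {F}, so (F)⁺ = {F}.
The closure contains neither all of R1 = {BF} nor all of R2 = {ACDEFG}, so the common attributes are not a superkey of either fragment. The join is lossy.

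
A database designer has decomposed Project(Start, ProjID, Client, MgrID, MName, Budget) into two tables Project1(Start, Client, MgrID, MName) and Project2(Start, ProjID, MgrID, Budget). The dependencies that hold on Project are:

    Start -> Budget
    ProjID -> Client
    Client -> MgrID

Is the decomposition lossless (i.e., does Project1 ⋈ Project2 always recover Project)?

No

Common attributes: Project1 ∩ Project2 = {Start, MgrID}.
Closure of {Start, MgrID}: Start → Budget applies, adding Budget. So (Start, MgrID)⁺ = {Start, MgrID, Budget}.
The closure contains neither all of Project1 = {Start, Client, MgrID, MName} nor all of Project2 = {Start, ProjID, MgrID, Budget}, so the common attributes are not a superkey of either fragment. The join is lossy.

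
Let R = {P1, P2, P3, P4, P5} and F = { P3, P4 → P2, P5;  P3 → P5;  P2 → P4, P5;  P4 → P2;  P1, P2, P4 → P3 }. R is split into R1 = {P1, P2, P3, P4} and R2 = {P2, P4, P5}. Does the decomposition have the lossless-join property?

Common attributes: R1 ∩ R2 = {P2, P4}.
Closure of {P2, P4}: P2 → P4, P5 applies, adding P5. So (P2, P4)⁺ = {P2, P4, P5}.
This closure contains every attribute of R2, so R1 ∩ R2 → R2. The join is lossless.

Yes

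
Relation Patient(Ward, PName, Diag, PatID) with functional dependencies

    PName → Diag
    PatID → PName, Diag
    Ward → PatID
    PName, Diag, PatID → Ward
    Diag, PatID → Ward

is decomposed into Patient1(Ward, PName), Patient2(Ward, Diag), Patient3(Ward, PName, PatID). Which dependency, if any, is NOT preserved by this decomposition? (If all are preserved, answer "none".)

PName → Diag

Check PName → Diag: no single fragment contains all of {PName, Diag}, and the restricted closure of {PName} across the fragments never reaches {Diag}.
PatID → PName, Diag is preserved.
Ward → PatID is preserved.
PName, Diag, PatID → Ward is preserved.
Diag, PatID → Ward is preserved.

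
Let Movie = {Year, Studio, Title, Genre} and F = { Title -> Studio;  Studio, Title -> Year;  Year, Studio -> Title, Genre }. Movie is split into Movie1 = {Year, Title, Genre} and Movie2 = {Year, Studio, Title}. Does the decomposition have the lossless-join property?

Yes

Common attributes: Movie1 ∩ Movie2 = {Year, Title}.
Closure of {Year, Title}: Title → Studio applies, adding Studio; Year, Studio → Title, Genre applies, adding Genre. So (Year, Title)⁺ = {Year, Studio, Title, Genre}.
This closure contains every attribute of Movie1, so Movie1 ∩ Movie2 → Movie1. The join is lossless.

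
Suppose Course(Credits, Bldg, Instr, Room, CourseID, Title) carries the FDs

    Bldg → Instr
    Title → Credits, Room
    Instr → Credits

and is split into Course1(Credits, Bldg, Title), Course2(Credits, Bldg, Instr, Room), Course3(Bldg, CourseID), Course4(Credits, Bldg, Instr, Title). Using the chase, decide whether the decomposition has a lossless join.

No

Chase test. Columns are Credits, Bldg, Instr, Room, CourseID, Title; row i has aⱼ where attribute j ∈ Coursei, else bᵢⱼ.
Initial tableau (one row per fragment):
  row 1: a1 a2 b13 b14 b15 a6
  row 2: a1 a2 a3 a4 b25 b26
  row 3: b31 a2 b33 b34 a5 b36
  row 4: a1 a2 a3 b44 b45 a6
Rows 1 and 2 agree on Bldg; apply Bldg→Instr and equate their Instr entries.
Rows 1 and 3 agree on Bldg; apply Bldg→Instr and equate their Instr entries.
Rows 1 and 4 agree on Title; apply Title→Credits, Room and equate their Credits, Room entries.
Rows 1 and 3 agree on Instr; apply Instr→Credits and equate their Credits entries.
No row becomes fully distinguished — the join is lossy.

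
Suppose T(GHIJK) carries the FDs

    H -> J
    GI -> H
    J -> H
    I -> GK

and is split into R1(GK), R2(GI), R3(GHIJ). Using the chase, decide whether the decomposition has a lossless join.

No

Chase test. Columns are GHIJK; row i has aⱼ where attribute j ∈ Ri, else bᵢⱼ.
Initial tableau (one row per fragment):
  row 1: a1 b12 b13 b14 a5
  row 2: a1 b22 a3 b24 b25
  row 3: a1 a2 a3 a4 b35
Rows 2 and 3 agree on GI; apply GI→H and equate their H entries.
Rows 2 and 3 agree on I; apply I→GK and equate their GK entries.
Rows 2 and 3 agree on H; apply H→J and equate their J entries.
No row becomes fully distinguished — the join is lossy.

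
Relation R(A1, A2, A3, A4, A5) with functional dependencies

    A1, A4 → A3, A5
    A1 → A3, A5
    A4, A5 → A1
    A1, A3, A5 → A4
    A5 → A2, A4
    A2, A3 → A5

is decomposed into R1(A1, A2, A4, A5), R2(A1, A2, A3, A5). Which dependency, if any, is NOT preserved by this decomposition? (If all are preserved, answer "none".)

none

A1, A4 → A3, A5: restricted closure across fragments reaches A3, A5.
A1 → A3, A5 lies within R2.
A4, A5 → A1 lies within R1.
A1, A3, A5 → A4: restricted closure across fragments reaches A4.
A5 → A2, A4 lies within R1.
A2, A3 → A5 lies within R2.
Every dependency is enforceable on the fragments, so the decomposition is dependency-preserving.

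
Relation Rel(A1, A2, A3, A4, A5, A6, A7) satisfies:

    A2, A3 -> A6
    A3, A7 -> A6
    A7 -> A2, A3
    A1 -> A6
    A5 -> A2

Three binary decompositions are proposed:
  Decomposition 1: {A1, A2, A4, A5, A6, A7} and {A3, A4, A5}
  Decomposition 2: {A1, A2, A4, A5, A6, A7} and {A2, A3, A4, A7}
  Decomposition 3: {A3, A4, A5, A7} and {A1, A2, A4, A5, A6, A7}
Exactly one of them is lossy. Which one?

Decomposition 1: common = {A4, A5}, closure = {A2, A4, A5} → lossy.
Decomposition 2: common = {A2, A4, A7}, closure = {A2, A3, A4, A6, A7} → lossless.
Decomposition 3: common = {A4, A5, A7}, closure = {A2, A3, A4, A5, A6, A7} → lossless.

Decomposition 1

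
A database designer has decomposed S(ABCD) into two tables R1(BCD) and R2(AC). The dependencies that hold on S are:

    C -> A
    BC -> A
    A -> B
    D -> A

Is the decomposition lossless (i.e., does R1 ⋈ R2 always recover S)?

Yes

Common attributes: R1 ∩ R2 = {C}.
Closure of {C}: C → A applies, adding A; A → B applies, adding B. So (C)⁺ = {ABC}.
This closure contains every attribute of R2, so R1 ∩ R2 → R2. The join is lossless.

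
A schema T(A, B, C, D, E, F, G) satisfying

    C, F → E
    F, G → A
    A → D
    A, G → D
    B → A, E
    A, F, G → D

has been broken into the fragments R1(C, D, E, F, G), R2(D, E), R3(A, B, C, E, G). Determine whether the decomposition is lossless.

No

Chase test. Columns are A, B, C, D, E, F, G; row i has aⱼ where attribute j ∈ Ri, else bᵢⱼ.
Initial tableau (one row per fragment):
  row 1: b11 b12 a3 a4 a5 a6 a7
  row 2: b21 b22 b23 a4 a5 b26 b27
  row 3: a1 a2 a3 b34 a5 b36 a7
No row becomes fully distinguished — the join is lossy.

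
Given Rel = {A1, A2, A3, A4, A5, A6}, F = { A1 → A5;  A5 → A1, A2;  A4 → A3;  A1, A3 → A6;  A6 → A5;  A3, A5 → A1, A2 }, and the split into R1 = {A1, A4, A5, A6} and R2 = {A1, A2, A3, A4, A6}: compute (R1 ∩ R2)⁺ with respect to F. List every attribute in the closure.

R1 ∩ R2 = {A1, A4, A6}.
A1 → A5 applies, adding A5
A5 → A1, A2 applies, adding A2
A4 → A3 applies, adding A3
Closure: {A1, A2, A3, A4, A5, A6}.

A1, A2, A3, A4, A5, A6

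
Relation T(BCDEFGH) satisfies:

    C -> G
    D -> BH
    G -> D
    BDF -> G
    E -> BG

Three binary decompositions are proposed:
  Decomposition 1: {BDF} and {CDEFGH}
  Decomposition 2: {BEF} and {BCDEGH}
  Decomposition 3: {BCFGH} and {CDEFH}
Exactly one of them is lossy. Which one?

Decomposition 2

Decomposition 1: common = {DF}, closure = {BDFGH} → lossless.
Decomposition 2: common = {BE}, closure = {BDEGH} → lossy.
Decomposition 3: common = {CFH}, closure = {BCDFGH} → lossless.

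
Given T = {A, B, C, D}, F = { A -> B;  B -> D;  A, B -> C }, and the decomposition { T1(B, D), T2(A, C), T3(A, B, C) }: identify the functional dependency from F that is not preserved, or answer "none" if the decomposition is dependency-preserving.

none

A → B lies within T3.
B → D lies within T1.
A, B → C lies within T3.
Every dependency is enforceable on the fragments, so the decomposition is dependency-preserving.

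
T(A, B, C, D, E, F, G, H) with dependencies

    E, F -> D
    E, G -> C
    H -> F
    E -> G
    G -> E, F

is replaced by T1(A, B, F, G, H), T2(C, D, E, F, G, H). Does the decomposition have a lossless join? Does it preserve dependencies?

Lossless test: (F, G, H)⁺ = {C, D, E, F, G, H}, which contains all of one fragment — lossless.
Dependency preservation: every FD's attributes lie within a single fragment, so each can be enforced locally — preserved.

lossless and dependency-preserving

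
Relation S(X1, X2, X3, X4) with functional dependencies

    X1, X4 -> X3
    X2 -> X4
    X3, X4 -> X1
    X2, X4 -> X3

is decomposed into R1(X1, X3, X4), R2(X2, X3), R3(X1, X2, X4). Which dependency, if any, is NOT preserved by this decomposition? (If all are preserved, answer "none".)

X1, X4 → X3 lies within R1.
X2 → X4 lies within R3.
X3, X4 → X1 lies within R1.
X2, X4 → X3: restricted closure across fragments reaches X3.
Every dependency is enforceable on the fragments, so the decomposition is dependency-preserving.

none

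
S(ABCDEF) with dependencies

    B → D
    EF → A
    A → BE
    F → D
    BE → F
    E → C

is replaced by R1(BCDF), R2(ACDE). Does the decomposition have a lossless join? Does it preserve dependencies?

lossy and not dependency-preserving

Lossless test: (CD)⁺ = {CD}, which is a superkey of neither fragment — lossy.
Dependency preservation: the restricted closure of {EF} across the fragments never reaches {A}, so EF → A cannot be enforced without a join — not preserved.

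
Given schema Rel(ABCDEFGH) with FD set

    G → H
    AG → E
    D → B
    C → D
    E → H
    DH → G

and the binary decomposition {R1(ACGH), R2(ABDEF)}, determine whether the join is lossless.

Common attributes: R1 ∩ R2 = {A}.
No dependency enlarges {A}, so (A)⁺ = {A}.
The closure contains neither all of R1 = {ACGH} nor all of R2 = {ABDEF}, so the common attributes are not a superkey of either fragment. The join is lossy.

No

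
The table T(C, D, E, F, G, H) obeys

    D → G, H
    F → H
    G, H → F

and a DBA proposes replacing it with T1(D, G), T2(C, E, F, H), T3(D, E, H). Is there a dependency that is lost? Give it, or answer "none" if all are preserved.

Check G, H → F: no single fragment contains all of {F, G, H}, and the restricted closure of {G, H} across the fragments never reaches {F}.
D → G, H is preserved.
F → H is preserved.

G, H → F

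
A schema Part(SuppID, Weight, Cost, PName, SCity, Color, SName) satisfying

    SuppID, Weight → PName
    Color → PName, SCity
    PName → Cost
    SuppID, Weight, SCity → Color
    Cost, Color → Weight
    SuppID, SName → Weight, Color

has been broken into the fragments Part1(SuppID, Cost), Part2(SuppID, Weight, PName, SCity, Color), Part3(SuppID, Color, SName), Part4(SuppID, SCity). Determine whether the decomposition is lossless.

No

Chase test. Columns are SuppID, Weight, Cost, PName, SCity, Color, SName; row i has aⱼ where attribute j ∈ Parti, else bᵢⱼ.
Initial tableau (one row per fragment):
  row 1: a1 b12 a3 b14 b15 b16 b17
  row 2: a1 a2 b23 a4 a5 a6 b27
  row 3: a1 b32 b33 b34 b35 a6 a7
  row 4: a1 b42 b43 b44 a5 b46 b47
Rows 2 and 3 agree on Color; apply Color→PName, SCity and equate their PName, SCity entries.
Rows 2 and 3 agree on PName; apply PName→Cost and equate their Cost entries.
Rows 2 and 3 agree on Cost, Color; apply Cost, Color→Weight and equate their Weight entries.
No row becomes fully distinguished — the join is lossy.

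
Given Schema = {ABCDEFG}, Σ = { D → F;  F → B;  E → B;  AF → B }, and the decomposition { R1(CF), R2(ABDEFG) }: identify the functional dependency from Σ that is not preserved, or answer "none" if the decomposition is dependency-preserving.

none

D → F lies within R2.
F → B lies within R2.
E → B lies within R2.
AF → B lies within R2.
Every dependency is enforceable on the fragments, so the decomposition is dependency-preserving.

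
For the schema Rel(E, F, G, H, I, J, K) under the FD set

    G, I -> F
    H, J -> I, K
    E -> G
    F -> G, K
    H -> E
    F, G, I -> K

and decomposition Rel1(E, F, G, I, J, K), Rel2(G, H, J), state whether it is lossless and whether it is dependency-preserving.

lossy and not dependency-preserving

Lossless test: (G, J)⁺ = {G, J}, which is a superkey of neither fragment — lossy.
Dependency preservation: the restricted closure of {H, J} across the fragments never reaches {I, K}, so H, J → I, K cannot be enforced without a join — not preserved.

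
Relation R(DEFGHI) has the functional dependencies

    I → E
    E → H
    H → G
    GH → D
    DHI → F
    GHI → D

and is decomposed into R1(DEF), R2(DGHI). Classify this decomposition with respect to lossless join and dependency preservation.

lossy and not dependency-preserving

Lossless test: (D)⁺ = {D}, which is a superkey of neither fragment — lossy.
Dependency preservation: the restricted closure of {I} across the fragments never reaches {E}, so I → E cannot be enforced without a join — not preserved.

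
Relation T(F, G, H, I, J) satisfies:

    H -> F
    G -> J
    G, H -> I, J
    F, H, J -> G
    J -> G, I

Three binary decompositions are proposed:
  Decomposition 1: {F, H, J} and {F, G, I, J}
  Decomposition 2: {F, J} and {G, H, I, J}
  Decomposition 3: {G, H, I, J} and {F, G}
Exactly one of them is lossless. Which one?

Decomposition 1: common = {F, J}, closure = {F, G, I, J} → lossless.
Decomposition 2: common = {J}, closure = {G, I, J} → lossy.
Decomposition 3: common = {G}, closure = {G, I, J} → lossy.

Decomposition 1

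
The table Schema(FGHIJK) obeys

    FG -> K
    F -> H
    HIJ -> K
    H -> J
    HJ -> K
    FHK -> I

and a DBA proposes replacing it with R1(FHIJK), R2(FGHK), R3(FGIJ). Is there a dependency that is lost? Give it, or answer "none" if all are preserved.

FG → K lies within R2.
F → H lies within R1.
HIJ → K lies within R1.
H → J lies within R1.
HJ → K lies within R1.
FHK → I lies within R1.
Every dependency is enforceable on the fragments, so the decomposition is dependency-preserving.

none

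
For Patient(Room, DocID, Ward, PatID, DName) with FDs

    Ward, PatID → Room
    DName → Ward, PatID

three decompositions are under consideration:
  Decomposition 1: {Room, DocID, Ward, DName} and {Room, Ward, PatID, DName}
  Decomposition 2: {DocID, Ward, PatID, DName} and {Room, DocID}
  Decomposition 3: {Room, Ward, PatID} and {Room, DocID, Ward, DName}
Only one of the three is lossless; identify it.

Decomposition 1: common = {Room, Ward, DName}, closure = {Room, Ward, PatID, DName} → lossless.
Decomposition 2: common = {DocID}, closure = {DocID} → lossy.
Decomposition 3: common = {Room, Ward}, closure = {Room, Ward} → lossy.

Decomposition 1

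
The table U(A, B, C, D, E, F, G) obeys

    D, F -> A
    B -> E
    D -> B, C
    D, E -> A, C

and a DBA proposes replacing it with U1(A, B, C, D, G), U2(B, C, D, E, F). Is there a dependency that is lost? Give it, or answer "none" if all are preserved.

D, F → A: restricted closure across fragments reaches A.
B → E lies within U2.
D → B, C lies within U1.
D, E → A, C: restricted closure across fragments reaches A, C.
Every dependency is enforceable on the fragments, so the decomposition is dependency-preserving.

none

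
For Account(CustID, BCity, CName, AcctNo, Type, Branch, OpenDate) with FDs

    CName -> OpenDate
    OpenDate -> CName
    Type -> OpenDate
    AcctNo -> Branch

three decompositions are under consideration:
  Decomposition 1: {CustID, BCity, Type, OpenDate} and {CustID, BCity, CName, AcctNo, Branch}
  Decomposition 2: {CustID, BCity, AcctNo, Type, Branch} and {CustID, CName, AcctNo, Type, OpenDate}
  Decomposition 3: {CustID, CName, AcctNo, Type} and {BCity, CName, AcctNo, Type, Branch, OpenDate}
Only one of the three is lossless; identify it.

Decomposition 1: common = {CustID, BCity}, closure = {CustID, BCity} → lossy.
Decomposition 2: common = {CustID, AcctNo, Type}, closure = {CustID, CName, AcctNo, Type, Branch, OpenDate} → lossless.
Decomposition 3: common = {CName, AcctNo, Type}, closure = {CName, AcctNo, Type, Branch, OpenDate} → lossy.

Decomposition 2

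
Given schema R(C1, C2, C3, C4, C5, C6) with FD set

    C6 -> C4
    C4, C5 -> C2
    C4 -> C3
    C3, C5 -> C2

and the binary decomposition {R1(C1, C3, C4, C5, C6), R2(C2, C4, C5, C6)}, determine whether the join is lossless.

Common attributes: R1 ∩ R2 = {C4, C5, C6}.
Closure of {C4, C5, C6}: C4, C5 → C2 applies, adding C2; C4 → C3 applies, adding C3. So (C4, C5, C6)⁺ = {C2, C3, C4, C5, C6}.
This closure contains every attribute of R2, so R1 ∩ R2 → R2. The join is lossless.

Yes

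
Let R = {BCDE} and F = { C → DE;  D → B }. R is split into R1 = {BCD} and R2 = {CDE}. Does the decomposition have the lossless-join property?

Common attributes: R1 ∩ R2 = {CD}.
Closure of {CD}: C → DE applies, adding E; D → B applies, adding B. So (CD)⁺ = {BCDE}.
This closure contains every attribute of R1, so R1 ∩ R2 → R1. The join is lossless.

Yes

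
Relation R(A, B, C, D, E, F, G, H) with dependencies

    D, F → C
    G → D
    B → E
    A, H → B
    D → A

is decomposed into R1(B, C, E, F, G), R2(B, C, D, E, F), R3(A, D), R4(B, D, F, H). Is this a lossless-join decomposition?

Chase test. Columns are A, B, C, D, E, F, G, H; row i has aⱼ where attribute j ∈ Ri, else bᵢⱼ.
Initial tableau (one row per fragment):
  row 1: b11 a2 a3 b14 a5 a6 a7 b18
  row 2: b21 a2 a3 a4 a5 a6 b27 b28
  row 3: a1 b32 b33 a4 b35 b36 b37 b38
  row 4: b41 a2 b43 a4 b45 a6 b47 a8
Rows 2 and 4 agree on D, F; apply D, F→C and equate their C entries.
Rows 1 and 4 agree on B; apply B→E and equate their E entries.
Rows 2 and 3 agree on D; apply D→A and equate their A entries.
Rows 2 and 4 agree on D; apply D→A and equate their A entries.
No row becomes fully distinguished — the join is lossy.

No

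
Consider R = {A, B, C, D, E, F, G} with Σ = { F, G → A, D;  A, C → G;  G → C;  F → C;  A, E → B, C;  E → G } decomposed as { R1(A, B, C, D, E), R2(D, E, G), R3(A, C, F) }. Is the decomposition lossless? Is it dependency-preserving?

lossy and not dependency-preserving

Lossless test (chase): Rows 1 and 3 agree on A, C; apply A, C→G and equate their G entries. Rows 1 and 2 agree on E; apply E→G and equate their G entries. Rows 1 and 2 agree on G; apply G→C and equate their C entries. No row becomes fully distinguished — the join is lossy.
Dependency preservation: the restricted closure of {F, G} across the fragments never reaches {A, D}, so F, G → A, D cannot be enforced without a join — not preserved.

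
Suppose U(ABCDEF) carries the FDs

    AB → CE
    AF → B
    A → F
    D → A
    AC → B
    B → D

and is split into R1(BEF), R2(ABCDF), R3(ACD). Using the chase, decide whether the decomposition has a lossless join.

Yes

Chase test. Columns are ABCDEF; row i has aⱼ where attribute j ∈ Ri, else bᵢⱼ.
Initial tableau (one row per fragment):
  row 1: b11 a2 b13 b14 a5 a6
  row 2: a1 a2 a3 a4 b25 a6
  row 3: a1 b32 a3 a4 b35 b36
Rows 2 and 3 agree on A; apply A→F and equate their F entries.
Rows 2 and 3 agree on AC; apply AC→B and equate their B entries.
Rows 1 and 2 agree on B; apply B→D and equate their D entries.
Rows 2 and 3 agree on AB; apply AB→CE and equate their CE entries.
Rows 1 and 2 agree on D; apply D→A and equate their A entries.
Rows 1 and 2 agree on AB; apply AB→CE and equate their CE entries.
Row 1 is now all distinguished symbols — the join is lossless.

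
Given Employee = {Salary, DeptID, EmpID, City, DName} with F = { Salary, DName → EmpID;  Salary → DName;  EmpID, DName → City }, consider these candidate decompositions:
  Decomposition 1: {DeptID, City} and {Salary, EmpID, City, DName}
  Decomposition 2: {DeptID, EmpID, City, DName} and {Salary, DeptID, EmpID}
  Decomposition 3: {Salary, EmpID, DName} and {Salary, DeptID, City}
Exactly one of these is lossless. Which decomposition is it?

Decomposition 1: common = {City}, closure = {City} → lossy.
Decomposition 2: common = {DeptID, EmpID}, closure = {DeptID, EmpID} → lossy.
Decomposition 3: common = {Salary}, closure = {Salary, EmpID, City, DName} → lossless.

Decomposition 3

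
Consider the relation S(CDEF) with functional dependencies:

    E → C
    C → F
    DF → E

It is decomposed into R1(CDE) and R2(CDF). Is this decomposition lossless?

Common attributes: R1 ∩ R2 = {CD}.
Closure of {CD}: C → F applies, adding F; DF → E applies, adding E. So (CD)⁺ = {CDEF}.
This closure contains every attribute of R1, so R1 ∩ R2 → R1. The join is lossless.

Yes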